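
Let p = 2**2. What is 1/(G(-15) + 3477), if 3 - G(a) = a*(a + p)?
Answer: 1/3315 ≈ 0.00030166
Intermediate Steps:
p = 4
G(a) = 3 - a*(4 + a) (G(a) = 3 - a*(a + 4) = 3 - a*(4 + a))
1/(G(-15) + 3477) = 1/((3 - 1*(-15)**2 - 4*(-15)) + 3477) = 1/((3 - 1*225 + 60) + 3477) = 1/((3 - 225 + 60) + 3477) = 1/(-162 + 3477) = 1/3315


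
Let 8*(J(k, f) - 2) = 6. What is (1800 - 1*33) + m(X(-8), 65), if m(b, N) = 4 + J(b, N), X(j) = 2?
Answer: 7095/4 ≈ 1773.8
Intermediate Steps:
J(k, f) = 11/4 (J(k, f) = 2 + (1/8)*6 = 2 + 3/4 = 11/4)
m(b, N) = 27/4 (m(b, N) = 4 + 11/4 = 27/4)
(1800 - 1*33) + m(X(-8), 65) = (1800 - 1*33) + 27/4 = (1800 - 33) + 27/4 = 1767 + 27/4 = 7095/4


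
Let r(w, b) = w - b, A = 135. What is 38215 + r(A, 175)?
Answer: 38175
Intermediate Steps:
38215 + r(A, 175) = 38215 + (135 - 1*175) = 38215 + (135 - 175) = 38215 - 40 = 38175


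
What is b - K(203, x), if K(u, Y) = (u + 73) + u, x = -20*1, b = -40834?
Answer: -41313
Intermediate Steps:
x = -20
K(u, Y) = 73 + 2*u (K(u, Y) = (73 + u) + u = 73 + 2*u)
b - K(203, x) = -40834 - (73 + 2*203) = -40834 - (73 + 406) = -40834 - 1*479 = -40834 - 479 = -41313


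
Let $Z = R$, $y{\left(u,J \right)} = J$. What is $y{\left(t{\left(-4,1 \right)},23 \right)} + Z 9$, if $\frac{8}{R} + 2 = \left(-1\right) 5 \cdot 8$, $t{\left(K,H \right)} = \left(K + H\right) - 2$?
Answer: $\frac{149}{7} \approx 21.286$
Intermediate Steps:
$t{\left(K,H \right)} = -2 + H + K$ ($t{\left(K,H \right)} = \left(H + K\right) - 2 = -2 + H + K$)
$R = - \frac{4}{21}$ ($R = \frac{8}{-2 + \left(-1\right) 5 \cdot 8} = \frac{8}{-2 - 40} = \frac{8}{-42} = 8 \left(- \frac{1}{42}\right) = - \frac{4}{21} \approx -0.19048$)
$Z = - \frac{4}{21} \approx -0.19048$
$y{\left(t{\left(-4,1 \right)},23 \right)} + Z 9 = 23 - \frac{12}{7} = \frac{149}{7}$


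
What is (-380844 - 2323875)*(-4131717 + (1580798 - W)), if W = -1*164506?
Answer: 6454576582947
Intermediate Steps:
W = -164506
(-380844 - 2323875)*(-4131717 + (1580798 - W)) = (-380844 - 2323875)*(-4131717 + (1580798 - 1*(-164506))) = -2704719*(-4131717 + (1580798 + 164506)) = -2704719*(-4131717 + 1745304) = -2704719*(-2386413) = 6454576582947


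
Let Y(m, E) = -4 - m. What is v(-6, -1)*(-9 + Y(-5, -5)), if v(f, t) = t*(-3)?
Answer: -24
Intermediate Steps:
v(f, t) = -3*t
v(-6, -1)*(-9 + Y(-5, -5)) = (-3*(-1))*(-9 + (-4 - 1*(-5))) = 3*(-9 + (-4 + 5)) = 3*(-9 + 1) = 3*(-8) = -24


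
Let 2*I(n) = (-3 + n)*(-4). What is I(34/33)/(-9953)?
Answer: -130/328449 ≈ -0.00039580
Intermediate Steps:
I(n) = 6 - 2*n (I(n) = ((-3 + n)*(-4))/2 = (12 - 4*n)/2 = 6 - 2*n)
I(34/33)/(-9953) = (6 - 68/33)/(-9953) = (6 - 68/33)*(-1/9953) = (130/33)*(-1/9953) = -130/328449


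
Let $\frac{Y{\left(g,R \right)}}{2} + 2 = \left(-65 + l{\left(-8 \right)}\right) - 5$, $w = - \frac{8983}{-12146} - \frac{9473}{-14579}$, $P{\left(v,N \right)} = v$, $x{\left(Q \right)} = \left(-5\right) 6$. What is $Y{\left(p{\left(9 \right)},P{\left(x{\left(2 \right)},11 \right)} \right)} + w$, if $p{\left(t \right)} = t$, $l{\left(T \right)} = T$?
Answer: $- \frac{28086223225}{177076534} \approx -158.61$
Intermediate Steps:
$x{\left(Q \right)} = -30$
$w = \frac{246022215}{177076534}$ ($w = \left(-8983\right) \left(- \frac{1}{12146}\right) - - \frac{9473}{14579} = \frac{8983}{12146} + \frac{9473}{14579} = \frac{246022215}{177076534} \approx 1.3894$)
$Y{\left(g,R \right)} = -160$ ($Y{\left(g,R \right)} = -4 + 2 \left(\left(-65 - 8\right) - 5\right) = -4 + 2 \left(-73 - 5\right) = -4 + 2 \left(-78\right) = -4 - 156 = -160$)
$Y{\left(p{\left(9 \right)},P{\left(x{\left(2 \right)},11 \right)} \right)} + w = -160 + \frac{246022215}{177076534} = - \frac{28086223225}{177076534}$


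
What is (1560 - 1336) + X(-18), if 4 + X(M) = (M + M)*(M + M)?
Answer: 1516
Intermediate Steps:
X(M) = -4 + 4*M**2 (X(M) = -4 + (M + M)*(M + M) = -4 + (2*M)*(2*M) = -4 + 4*M**2)
(1560 - 1336) + X(-18) = (1560 - 1336) + (-4 + 4*(-18)**2) = 224 + (-4 + 4*324) = 224 + (-4 + 1296) = 224 + 1292 = 1516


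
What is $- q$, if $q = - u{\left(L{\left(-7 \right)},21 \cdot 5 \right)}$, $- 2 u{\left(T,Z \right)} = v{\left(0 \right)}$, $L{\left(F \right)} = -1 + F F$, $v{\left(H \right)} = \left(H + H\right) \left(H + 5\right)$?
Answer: $0$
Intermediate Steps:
$v{\left(H \right)} = 2 H \left(5 + H\right)$
$L{\left(F \right)} = -1 + F^{2}$
$u{\left(T,Z \right)} = 0$ ($u{\left(T,Z \right)} = - \frac{2 \cdot 0 \left(5 + 0\right)}{2} = - \frac{2 \cdot 0 \cdot 5}{2} = \left(- \frac{1}{2}\right) 0 = 0$)
$q = 0$ ($q = \left(-1\right) 0 = 0$)
$- q = \left(-1\right) 0 = 0$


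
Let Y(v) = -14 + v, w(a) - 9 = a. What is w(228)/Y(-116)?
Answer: -237/130 ≈ -1.8231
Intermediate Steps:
w(a) = 9 + a
w(228)/Y(-116) = (9 + 228)/(-14 - 116) = 237/(-130) = 237*(-1/130) = -237/130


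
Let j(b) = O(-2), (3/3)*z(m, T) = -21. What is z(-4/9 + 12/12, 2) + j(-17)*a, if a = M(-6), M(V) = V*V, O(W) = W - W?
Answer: -21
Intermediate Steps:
O(W) = 0
M(V) = V²
a = 36 (a = (-6)² = 36)
z(m, T) = -21
j(b) = 0
z(-4/9 + 12/12, 2) + j(-17)*a = -21 + 0*36 = -21 + 0 = -21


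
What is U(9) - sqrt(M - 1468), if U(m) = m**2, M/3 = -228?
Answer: 81 - 2*I*sqrt(538) ≈ 81.0 - 46.39*I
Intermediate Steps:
M = -684 (M = 3*(-228) = -684)
U(9) - sqrt(M - 1468) = 9**2 - sqrt(-684 - 1468) = 81 - sqrt(-2152) = 81 - 2*I*sqrt(538)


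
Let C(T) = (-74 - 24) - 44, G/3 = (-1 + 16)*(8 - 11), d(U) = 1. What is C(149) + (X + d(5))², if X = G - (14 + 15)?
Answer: 26427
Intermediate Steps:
G = -135 (G = 3*((-1 + 16)*(8 - 11)) = 3*(15*(-3)) = 3*(-45) = -135)
X = -164 (X = -135 - (14 + 15) = -135 - 1*29 = -135 - 29 = -164)
C(T) = -142 (C(T) = -98 - 44 = -142)
C(149) + (X + d(5))² = -142 + (-164 + 1)² = -142 + (-163)² = -142 + 26569 = 26427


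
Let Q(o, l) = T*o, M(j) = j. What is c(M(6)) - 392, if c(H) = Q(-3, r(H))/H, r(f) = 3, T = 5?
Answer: -789/2 ≈ -394.50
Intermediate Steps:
Q(o, l) = 5*o
c(H) = -15/H (c(H) = (5*(-3))/H = -15/H)
c(M(6)) - 392 = -15/6 - 392 = -15*1/6 - 392 = -5/2 - 392 = -789/2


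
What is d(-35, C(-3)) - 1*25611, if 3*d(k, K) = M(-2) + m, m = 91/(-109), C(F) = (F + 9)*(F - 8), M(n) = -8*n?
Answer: -2791048/109 ≈ -25606.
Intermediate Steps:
C(F) = (-8 + F)*(9 + F) (C(F) = (9 + F)*(-8 + F) = (-8 + F)*(9 + F))
m = -91/109 (m = 91*(-1/109) = -91/109 ≈ -0.83486)
d(k, K) = 551/109 (d(k, K) = (-8*(-2) - 91/109)/3 = (16 - 91/109)/3 = (1/3)*(1653/109) = 551/109)
d(-35, C(-3)) - 1*25611 = 551/109 - 1*25611 = 551/109 - 25611 = -2791048/109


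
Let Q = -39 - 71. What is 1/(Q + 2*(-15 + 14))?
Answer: -1/112 ≈ -0.0089286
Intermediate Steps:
Q = -110
1/(Q + 2*(-15 + 14)) = 1/(-110 + 2*(-15 + 14)) = 1/(-110 + 2*(-1)) = 1/(-110 - 2) = 1/(-112) = -1/112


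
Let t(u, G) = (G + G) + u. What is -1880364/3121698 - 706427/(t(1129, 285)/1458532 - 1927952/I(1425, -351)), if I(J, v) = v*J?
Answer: -20625426786844507524382/112574412485707099 ≈ -1.8322e+5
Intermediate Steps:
I(J, v) = J*v
t(u, G) = u + 2*G (t(u, G) = 2*G + u = u + 2*G)
-1880364/3121698 - 706427/(t(1129, 285)/1458532 - 1927952/I(1425, -351)) = -1880364/3121698 - 706427/((1129 + 2*285)/1458532 - 1927952/(1425*(-351))) = -1880364*1/3121698 - 706427/((1129 + 570)*(1/1458532) - 1927952/(-500175)) = -313394/520283 - 706427/(1699*(1/1458532) - 1927952*(-1/500175)) = -313394/520283 - 706427/(1699/1458532 + 148304/38475) = -313394/520283 - 706427/216371498753/56117018700 = -313394/520283 - 706427*56117018700/216371498753 = -313394/520283 - 39642577169184900/216371498753 = -20625426786844507524382/112574412485707099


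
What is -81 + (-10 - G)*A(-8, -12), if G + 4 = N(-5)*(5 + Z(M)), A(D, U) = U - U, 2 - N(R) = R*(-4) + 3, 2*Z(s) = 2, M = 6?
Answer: -81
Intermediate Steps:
Z(s) = 1 (Z(s) = (½)*2 = 1)
N(R) = -1 + 4*R (N(R) = 2 - (R*(-4) + 3) = 2 - (-4*R + 3) = 2 - (3 - 4*R) = 2 + (-3 + 4*R) = -1 + 4*R)
A(D, U) = 0
G = -130 (G = -4 + (-1 + 4*(-5))*(5 + 1) = -4 + (-1 - 20)*6 = -4 - 21*6 = -4 - 126 = -130)
-81 + (-10 - G)*A(-8, -12) = -81 + (-10 - 1*(-130))*0 = -81 + (-10 + 130)*0 = -81 + 120*0 = -81 + 0 = -81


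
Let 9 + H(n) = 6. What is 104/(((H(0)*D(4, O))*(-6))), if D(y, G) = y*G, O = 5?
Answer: 13/45 ≈ 0.28889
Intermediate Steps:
H(n) = -3 (H(n) = -9 + 6 = -3)
D(y, G) = G*y
104/(((H(0)*D(4, O))*(-6))) = 104/((-15*4*(-6))) = 104/((-3*20*(-6))) = 104/((-60*(-6))) = 104/360 = 104*(1/360) = 13/45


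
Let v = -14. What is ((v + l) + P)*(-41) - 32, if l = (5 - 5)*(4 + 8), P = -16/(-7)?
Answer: 3138/7 ≈ 448.29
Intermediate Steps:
P = 16/7 (P = -16*(-⅐) = 16/7 ≈ 2.2857)
l = 0 (l = 0*12 = 0)
((v + l) + P)*(-41) - 32 = ((-14 + 0) + 16/7)*(-41) - 32 = (-14 + 16/7)*(-41) - 32 = -82/7*(-41) - 32 = 3362/7 - 32 = 3138/7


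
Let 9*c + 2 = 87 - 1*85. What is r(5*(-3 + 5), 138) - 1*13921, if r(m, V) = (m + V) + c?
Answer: -13773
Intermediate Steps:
c = 0 (c = -2/9 + (87 - 1*85)/9 = -2/9 + (87 - 85)/9 = -2/9 + (⅑)*2 = -2/9 + 2/9 = 0)
r(m, V) = V + m (r(m, V) = (m + V) + 0 = (V + m) + 0 = V + m)
r(5*(-3 + 5), 138) - 1*13921 = (138 + 5*(-3 + 5)) - 1*13921 = (138 + 5*2) - 13921 = (138 + 10) - 13921 = 148 - 13921 = -13773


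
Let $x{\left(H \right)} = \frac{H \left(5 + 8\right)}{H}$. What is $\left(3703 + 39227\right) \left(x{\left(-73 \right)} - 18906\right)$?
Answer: $-811076490$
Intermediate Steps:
$x{\left(H \right)} = 13$ ($x{\left(H \right)} = \frac{H 13}{H} = \frac{13 H}{H} = 13$)
$\left(3703 + 39227\right) \left(x{\left(-73 \right)} - 18906\right) = \left(3703 + 39227\right) \left(13 - 18906\right) = 42930 \left(-18893\right) = -811076490$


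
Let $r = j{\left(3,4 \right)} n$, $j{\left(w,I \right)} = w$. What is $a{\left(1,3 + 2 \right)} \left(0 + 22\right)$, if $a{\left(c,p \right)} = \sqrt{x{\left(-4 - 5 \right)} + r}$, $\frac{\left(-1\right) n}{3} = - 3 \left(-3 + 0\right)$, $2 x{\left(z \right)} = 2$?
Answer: $88 i \sqrt{5} \approx 196.77 i$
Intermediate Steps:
$x{\left(z \right)} = 1$ ($x{\left(z \right)} = \frac{1}{2} \cdot 2 = 1$)
$n = -27$ ($n = - 3 \left(- 3 \left(-3 + 0\right)\right) = - 3 \left(\left(-3\right) \left(-3\right)\right) = \left(-3\right) 9 = -27$)
$r = -81$ ($r = 3 \left(-27\right) = -81$)
$a{\left(c,p \right)} = 4 i \sqrt{5}$ ($a{\left(c,p \right)} = \sqrt{1 - 81} = \sqrt{-80} = 4 i \sqrt{5}$)
$a{\left(1,3 + 2 \right)} \left(0 + 22\right) = 4 i \sqrt{5} \left(0 + 22\right) = 4 i \sqrt{5} \cdot 22 = 88 i \sqrt{5}$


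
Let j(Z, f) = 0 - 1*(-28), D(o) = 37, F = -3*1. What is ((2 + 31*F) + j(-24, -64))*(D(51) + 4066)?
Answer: -258489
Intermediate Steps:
F = -3
j(Z, f) = 28 (j(Z, f) = 0 + 28 = 28)
((2 + 31*F) + j(-24, -64))*(D(51) + 4066) = ((2 + 31*(-3)) + 28)*(37 + 4066) = ((2 - 93) + 28)*4103 = (-91 + 28)*4103 = -63*4103 = -258489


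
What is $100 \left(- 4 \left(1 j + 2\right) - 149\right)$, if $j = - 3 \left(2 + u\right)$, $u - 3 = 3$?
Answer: $-6100$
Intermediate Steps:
$u = 6$ ($u = 3 + 3 = 6$)
$j = -24$ ($j = - 3 \left(2 + 6\right) = \left(-3\right) 8 = -24$)
$100 \left(- 4 \left(1 j + 2\right) - 149\right) = 100 \left(- 4 \left(1 \left(-24\right) + 2\right) - 149\right) = 100 \left(- 4 \left(-24 + 2\right) - 149\right) = 100 \left(\left(-4\right) \left(-22\right) - 149\right) = 100 \left(88 - 149\right) = 100 \left(-61\right) = -6100$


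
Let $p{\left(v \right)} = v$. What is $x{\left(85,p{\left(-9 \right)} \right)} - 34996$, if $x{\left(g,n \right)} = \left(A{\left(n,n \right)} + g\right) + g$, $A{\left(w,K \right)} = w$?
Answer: $-34835$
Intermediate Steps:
$x{\left(g,n \right)} = n + 2 g$ ($x{\left(g,n \right)} = \left(n + g\right) + g = \left(g + n\right) + g = n + 2 g$)
$x{\left(85,p{\left(-9 \right)} \right)} - 34996 = \left(-9 + 2 \cdot 85\right) - 34996 = \left(-9 + 170\right) - 34996 = 161 - 34996 = -34835$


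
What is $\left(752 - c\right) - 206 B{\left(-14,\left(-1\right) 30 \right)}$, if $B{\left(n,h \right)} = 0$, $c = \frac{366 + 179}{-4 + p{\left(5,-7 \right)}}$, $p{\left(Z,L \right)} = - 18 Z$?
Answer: $\frac{71233}{94} \approx 757.8$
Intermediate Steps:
$c = - \frac{545}{94}$ ($c = \frac{366 + 179}{-4 - 90} = \frac{545}{-4 - 90} = \frac{545}{-94} = 545 \left(- \frac{1}{94}\right) = - \frac{545}{94} \approx -5.7979$)
$\left(752 - c\right) - 206 B{\left(-14,\left(-1\right) 30 \right)} = \left(752 - - \frac{545}{94}\right) - 0 = \left(752 + \frac{545}{94}\right) + 0 = \frac{71233}{94} + 0 = \frac{71233}{94}$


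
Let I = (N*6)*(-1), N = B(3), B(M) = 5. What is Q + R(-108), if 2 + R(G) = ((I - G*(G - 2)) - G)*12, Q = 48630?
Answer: -92996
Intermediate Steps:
N = 5
I = -30 (I = (5*6)*(-1) = 30*(-1) = -30)
R(G) = -362 - 12*G - 12*G*(-2 + G) (R(G) = -2 + ((-30 - G*(G - 2)) - G)*12 = -2 + ((-30 - G*(-2 + G)) - G)*12 = -2 + (-30 - G - G*(-2 + G))*12 = -2 + (-360 - 12*G - 12*G*(-2 + G)) = -362 - 12*G - 12*G*(-2 + G))
Q + R(-108) = 48630 + (-362 - 12*(-108)² + 12*(-108)) = 48630 + (-362 - 12*11664 - 1296) = 48630 + (-362 - 139968 - 1296) = 48630 - 141626 = -92996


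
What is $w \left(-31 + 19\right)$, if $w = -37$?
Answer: $444$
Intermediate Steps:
$w \left(-31 + 19\right) = - 37 \left(-31 + 19\right) = \left(-37\right) \left(-12\right) = 444$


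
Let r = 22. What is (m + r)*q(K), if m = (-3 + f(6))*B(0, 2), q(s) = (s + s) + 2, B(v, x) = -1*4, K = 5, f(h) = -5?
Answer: 648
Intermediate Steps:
B(v, x) = -4
q(s) = 2 + 2*s (q(s) = 2*s + 2 = 2 + 2*s)
m = 32 (m = (-3 - 5)*(-4) = -8*(-4) = 32)
(m + r)*q(K) = (32 + 22)*(2 + 2*5) = 54*(2 + 10) = 54*12 = 648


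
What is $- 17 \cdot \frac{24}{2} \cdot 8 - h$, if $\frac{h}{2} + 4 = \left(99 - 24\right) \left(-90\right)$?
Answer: $11876$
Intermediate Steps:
$h = -13508$ ($h = -8 + 2 \left(99 - 24\right) \left(-90\right) = -8 + 2 \cdot 75 \left(-90\right) = -8 + 2 \left(-6750\right) = -8 - 13500 = -13508$)
$- 17 \cdot \frac{24}{2} \cdot 8 - h = - 17 \cdot \frac{24}{2} \cdot 8 - -13508 = - 17 \cdot 24 \cdot \frac{1}{2} \cdot 8 + 13508 = \left(-17\right) 12 \cdot 8 + 13508 = \left(-204\right) 8 + 13508 = -1632 + 13508 = 11876$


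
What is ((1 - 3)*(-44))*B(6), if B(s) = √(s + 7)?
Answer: 88*√13 ≈ 317.29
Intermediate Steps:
B(s) = √(7 + s)
((1 - 3)*(-44))*B(6) = ((1 - 3)*(-44))*√(7 + 6) = (-2*(-44))*√13 = 88*√13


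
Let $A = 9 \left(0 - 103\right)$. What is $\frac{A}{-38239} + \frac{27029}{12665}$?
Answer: $\frac{1045302386}{484296935} \approx 2.1584$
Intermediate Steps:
$A = -927$ ($A = 9 \left(-103\right) = -927$)
$\frac{A}{-38239} + \frac{27029}{12665} = - \frac{927}{-38239} + \frac{27029}{12665} = \left(-927\right) \left(- \frac{1}{38239}\right) + 27029 \cdot \frac{1}{12665} = \frac{927}{38239} + \frac{27029}{12665} = \frac{1045302386}{484296935}$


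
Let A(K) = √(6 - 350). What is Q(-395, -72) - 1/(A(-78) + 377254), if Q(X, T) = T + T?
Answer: (-288*√86 + 54324577*I)/(2*(√86 - 188627*I)) ≈ -144.0 + 1.3097e-10*I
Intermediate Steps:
A(K) = 2*I*√86 (A(K) = √(-344) = 2*I*√86)
Q(X, T) = 2*T
Q(-395, -72) - 1/(A(-78) + 377254) = 2*(-72) - 1/(2*I*√86 + 377254) = -144 - 1/(377254 + 2*I*√86)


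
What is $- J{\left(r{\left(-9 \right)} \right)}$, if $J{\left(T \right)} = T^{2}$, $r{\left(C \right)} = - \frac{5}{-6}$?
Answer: $- \frac{25}{36} \approx -0.69444$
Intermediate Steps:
$r{\left(C \right)} = \frac{5}{6}$ ($r{\left(C \right)} = \left(-5\right) \left(- \frac{1}{6}\right) = \frac{5}{6}$)
$- J{\left(r{\left(-9 \right)} \right)} = - \left(\frac{5}{6}\right)^{2} = \left(-1\right) \frac{25}{36} = - \frac{25}{36}$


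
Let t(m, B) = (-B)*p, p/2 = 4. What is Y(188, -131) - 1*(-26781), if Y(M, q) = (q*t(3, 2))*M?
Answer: 420829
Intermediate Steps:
p = 8 (p = 2*4 = 8)
t(m, B) = -8*B (t(m, B) = -B*8 = -8*B)
Y(M, q) = -16*M*q (Y(M, q) = (q*(-8*2))*M = (q*(-16))*M = (-16*q)*M = -16*M*q)
Y(188, -131) - 1*(-26781) = -16*188*(-131) - 1*(-26781) = 394048 + 26781 = 420829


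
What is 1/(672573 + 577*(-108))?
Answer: 1/610257 ≈ 1.6387e-6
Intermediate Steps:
1/(672573 + 577*(-108)) = 1/(672573 - 62316) = 1/610257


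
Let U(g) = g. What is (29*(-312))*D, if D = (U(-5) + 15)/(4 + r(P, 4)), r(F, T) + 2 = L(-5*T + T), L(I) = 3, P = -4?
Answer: -18096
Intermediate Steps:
r(F, T) = 1 (r(F, T) = -2 + 3 = 1)
D = 2 (D = (-5 + 15)/(4 + 1) = 10/5 = 10*(⅕) = 2)
(29*(-312))*D = (29*(-312))*2 = -9048*2 = -18096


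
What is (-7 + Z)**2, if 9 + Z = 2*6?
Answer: 16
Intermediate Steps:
Z = 3 (Z = -9 + 2*6 = -9 + 12 = 3)
(-7 + Z)**2 = (-7 + 3)**2 = (-4)**2 = 16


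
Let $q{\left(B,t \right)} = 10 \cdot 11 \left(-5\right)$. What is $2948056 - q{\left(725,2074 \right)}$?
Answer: $2948606$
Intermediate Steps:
$q{\left(B,t \right)} = -550$ ($q{\left(B,t \right)} = 110 \left(-5\right) = -550$)
$2948056 - q{\left(725,2074 \right)} = 2948056 - -550 = 2948056 + 550 = 2948606$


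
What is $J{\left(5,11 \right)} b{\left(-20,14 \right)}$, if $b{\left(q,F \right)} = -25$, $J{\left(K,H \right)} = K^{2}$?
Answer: $-625$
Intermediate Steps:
$J{\left(5,11 \right)} b{\left(-20,14 \right)} = 5^{2} \left(-25\right) = 25 \left(-25\right) = -625$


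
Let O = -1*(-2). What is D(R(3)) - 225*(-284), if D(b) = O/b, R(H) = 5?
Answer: 319502/5 ≈ 63900.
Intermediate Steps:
O = 2
D(b) = 2/b
D(R(3)) - 225*(-284) = 2/5 - 225*(-284) = 2*(⅕) + 63900 = ⅖ + 63900 = 319502/5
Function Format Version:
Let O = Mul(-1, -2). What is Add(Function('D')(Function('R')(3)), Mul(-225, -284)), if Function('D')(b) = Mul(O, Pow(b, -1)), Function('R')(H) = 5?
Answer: Rational(319502, 5) ≈ 63900.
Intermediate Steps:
O = 2
Function('D')(b) = Mul(2, Pow(b, -1))
Add(Function('D')(Function('R')(3)), Mul(-225, -284)) = Add(Mul(2, Pow(5, -1)), Mul(-225, -284)) = Add(Mul(2, Rational(1, 5)), 63900) = Add(Rational(2, 5), 63900) = Rational(319502, 5)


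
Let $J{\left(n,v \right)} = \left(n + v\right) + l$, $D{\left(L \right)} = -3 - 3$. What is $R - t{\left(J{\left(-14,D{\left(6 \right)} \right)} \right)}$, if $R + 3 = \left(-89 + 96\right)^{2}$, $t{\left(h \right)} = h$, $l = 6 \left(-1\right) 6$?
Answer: $102$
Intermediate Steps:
$D{\left(L \right)} = -6$
$l = -36$ ($l = \left(-6\right) 6 = -36$)
$J{\left(n,v \right)} = -36 + n + v$ ($J{\left(n,v \right)} = \left(n + v\right) - 36 = -36 + n + v$)
$R = 46$ ($R = -3 + \left(-89 + 96\right)^{2} = -3 + 7^{2} = -3 + 49 = 46$)
$R - t{\left(J{\left(-14,D{\left(6 \right)} \right)} \right)} = 46 - \left(-36 - 14 - 6\right) = 46 - -56 = 46 + 56 = 102$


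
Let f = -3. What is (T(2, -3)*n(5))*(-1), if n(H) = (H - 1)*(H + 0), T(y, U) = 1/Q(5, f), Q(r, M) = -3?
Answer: 20/3 ≈ 6.6667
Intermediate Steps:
T(y, U) = -1/3 (T(y, U) = 1/(-3) = -1/3)
n(H) = H*(-1 + H) (n(H) = (-1 + H)*H = H*(-1 + H))
(T(2, -3)*n(5))*(-1) = -5*(-1 + 5)/3*(-1) = -5*4/3*(-1) = -1/3*20*(-1) = -20/3*(-1) = 20/3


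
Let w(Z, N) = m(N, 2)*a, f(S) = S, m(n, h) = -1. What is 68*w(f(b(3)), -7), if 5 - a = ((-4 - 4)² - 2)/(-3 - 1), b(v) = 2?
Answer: -1394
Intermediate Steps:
a = 41/2 (a = 5 - ((-4 - 4)² - 2)/(-3 - 1) = 5 - ((-8)² - 2)/(-4) = 5 - (64 - 2)*(-1)/4 = 5 - 62*(-1)/4 = 5 - 1*(-31/2) = 5 + 31/2 = 41/2 ≈ 20.500)
w(Z, N) = -41/2 (w(Z, N) = -1*41/2 = -41/2)
68*w(f(b(3)), -7) = 68*(-41/2) = -1394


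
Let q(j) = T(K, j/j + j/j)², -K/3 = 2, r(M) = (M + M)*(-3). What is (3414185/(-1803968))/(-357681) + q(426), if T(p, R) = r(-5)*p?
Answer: 20905940537353385/645245078208 ≈ 32400.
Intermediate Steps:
r(M) = -6*M (r(M) = (2*M)*(-3) = -6*M)
K = -6 (K = -3*2 = -6)
T(p, R) = 30*p (T(p, R) = (-6*(-5))*p = 30*p)
q(j) = 32400 (q(j) = (30*(-6))² = (-180)² = 32400)
(3414185/(-1803968))/(-357681) + q(426) = (3414185/(-1803968))/(-357681) + 32400 = (3414185*(-1/1803968))*(-1/357681) + 32400 = -3414185/1803968*(-1/357681) + 32400 = 3414185/645245078208 + 32400 = 20905940537353385/645245078208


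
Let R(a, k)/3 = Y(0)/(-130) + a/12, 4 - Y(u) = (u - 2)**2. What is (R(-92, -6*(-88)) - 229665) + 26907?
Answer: -202781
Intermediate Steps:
Y(u) = 4 - (-2 + u)**2 (Y(u) = 4 - (u - 2)**2 = 4 - (-2 + u)**2)
R(a, k) = a/4 (R(a, k) = 3*((0*(4 - 1*0))/(-130) + a/12) = 3*((0*(4 + 0))*(-1/130) + a*(1/12)) = 3*((0*4)*(-1/130) + a/12) = 3*(0*(-1/130) + a/12) = 3*(0 + a/12) = 3*(a/12) = a/4)
(R(-92, -6*(-88)) - 229665) + 26907 = ((1/4)*(-92) - 229665) + 26907 = (-23 - 229665) + 26907 = -229688 + 26907 = -202781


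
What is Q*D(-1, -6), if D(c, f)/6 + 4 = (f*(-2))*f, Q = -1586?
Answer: 723216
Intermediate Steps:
D(c, f) = -24 - 12*f² (D(c, f) = -24 + 6*((f*(-2))*f) = -24 + 6*((-2*f)*f) = -24 + 6*(-2*f²) = -24 - 12*f²)
Q*D(-1, -6) = -1586*(-24 - 12*(-6)²) = -1586*(-24 - 12*36) = -1586*(-24 - 432) = -1586*(-456) = 723216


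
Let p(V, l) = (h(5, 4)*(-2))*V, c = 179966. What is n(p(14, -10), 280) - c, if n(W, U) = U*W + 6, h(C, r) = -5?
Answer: -140760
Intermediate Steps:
p(V, l) = 10*V (p(V, l) = (-5*(-2))*V = 10*V)
n(W, U) = 6 + U*W
n(p(14, -10), 280) - c = (6 + 280*(10*14)) - 1*179966 = (6 + 280*140) - 179966 = (6 + 39200) - 179966 = 39206 - 179966 = -140760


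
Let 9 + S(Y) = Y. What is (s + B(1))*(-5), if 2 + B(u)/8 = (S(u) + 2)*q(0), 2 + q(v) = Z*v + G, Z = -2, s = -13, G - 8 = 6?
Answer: 3025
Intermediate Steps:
G = 14 (G = 8 + 6 = 14)
q(v) = 12 - 2*v (q(v) = -2 + (-2*v + 14) = -2 + (14 - 2*v) = 12 - 2*v)
S(Y) = -9 + Y
B(u) = -688 + 96*u (B(u) = -16 + 8*(((-9 + u) + 2)*(12 - 2*0)) = -16 + 8*((-7 + u)*(12 + 0)) = -16 + 8*((-7 + u)*12) = -16 + 8*(-84 + 12*u) = -16 + (-672 + 96*u) = -688 + 96*u)
(s + B(1))*(-5) = (-13 + (-688 + 96*1))*(-5) = (-13 + (-688 + 96))*(-5) = (-13 - 592)*(-5) = -605*(-5) = 3025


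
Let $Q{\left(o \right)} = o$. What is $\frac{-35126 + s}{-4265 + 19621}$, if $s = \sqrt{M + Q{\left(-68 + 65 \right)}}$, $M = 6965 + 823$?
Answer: $- \frac{17563}{7678} + \frac{3 \sqrt{865}}{15356} \approx -2.2817$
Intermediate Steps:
$M = 7788$
$s = 3 \sqrt{865}$ ($s = \sqrt{7788 + \left(-68 + 65\right)} = \sqrt{7788 - 3} = \sqrt{7785} = 3 \sqrt{865} \approx 88.233$)
$\frac{-35126 + s}{-4265 + 19621} = \frac{-35126 + 3 \sqrt{865}}{-4265 + 19621} = \frac{-35126 + 3 \sqrt{865}}{15356} = \left(-35126 + 3 \sqrt{865}\right) \frac{1}{15356} = - \frac{17563}{7678} + \frac{3 \sqrt{865}}{15356}$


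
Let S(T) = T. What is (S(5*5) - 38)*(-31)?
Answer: 403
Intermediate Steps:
(S(5*5) - 38)*(-31) = (5*5 - 38)*(-31) = (25 - 38)*(-31) = -13*(-31) = 403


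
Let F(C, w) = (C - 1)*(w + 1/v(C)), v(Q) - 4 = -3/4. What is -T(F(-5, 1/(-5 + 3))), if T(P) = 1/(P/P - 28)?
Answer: 1/27 ≈ 0.037037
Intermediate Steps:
v(Q) = 13/4 (v(Q) = 4 - 3/4 = 13/4)
F(C, w) = (-1 + C)*(4/13 + w) (F(C, w) = (C - 1)*(w + 1/(13/4)) = (-1 + C)*(w + 4/13) = (-1 + C)*(4/13 + w))
T(P) = -1/27 (T(P) = 1/(1 - 28) = 1/(-27) = -1/27)
-T(F(-5, 1/(-5 + 3))) = -1*(-1/27) = 1/27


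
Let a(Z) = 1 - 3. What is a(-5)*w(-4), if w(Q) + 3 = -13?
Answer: 32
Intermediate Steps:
w(Q) = -16 (w(Q) = -3 - 13 = -16)
a(Z) = -2
a(-5)*w(-4) = -2*(-16) = 32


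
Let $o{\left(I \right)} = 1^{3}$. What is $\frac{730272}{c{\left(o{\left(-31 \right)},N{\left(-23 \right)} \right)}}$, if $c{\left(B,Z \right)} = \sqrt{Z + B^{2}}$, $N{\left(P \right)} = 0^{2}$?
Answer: $730272$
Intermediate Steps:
$N{\left(P \right)} = 0$
$o{\left(I \right)} = 1$
$\frac{730272}{c{\left(o{\left(-31 \right)},N{\left(-23 \right)} \right)}} = \frac{730272}{\sqrt{0 + 1^{2}}} = \frac{730272}{\sqrt{0 + 1}} = \frac{730272}{\sqrt{1}} = \frac{730272}{1} = 730272 \cdot 1 = 730272$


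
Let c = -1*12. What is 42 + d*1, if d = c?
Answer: 30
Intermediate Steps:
c = -12
d = -12
42 + d*1 = 42 - 12*1 = 42 - 12 = 30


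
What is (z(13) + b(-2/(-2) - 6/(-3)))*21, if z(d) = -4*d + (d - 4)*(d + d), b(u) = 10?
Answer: 4032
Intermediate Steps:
z(d) = -4*d + 2*d*(-4 + d) (z(d) = -4*d + (-4 + d)*(2*d) = -4*d + 2*d*(-4 + d))
(z(13) + b(-2/(-2) - 6/(-3)))*21 = (2*13*(-6 + 13) + 10)*21 = (2*13*7 + 10)*21 = (182 + 10)*21 = 192*21 = 4032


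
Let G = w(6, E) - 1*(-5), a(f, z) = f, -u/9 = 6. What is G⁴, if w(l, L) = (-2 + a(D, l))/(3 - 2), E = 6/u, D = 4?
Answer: 2401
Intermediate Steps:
u = -54 (u = -9*6 = -54)
E = -⅑ (E = 6/(-54) = 6*(-1/54) = -⅑ ≈ -0.11111)
w(l, L) = 2 (w(l, L) = (-2 + 4)/(3 - 2) = 2/1 = 2*1 = 2)
G = 7 (G = 2 - 1*(-5) = 2 + 5 = 7)
G⁴ = 7⁴ = 2401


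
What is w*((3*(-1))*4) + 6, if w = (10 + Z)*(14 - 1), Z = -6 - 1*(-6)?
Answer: -1554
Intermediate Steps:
Z = 0 (Z = -6 + 6 = 0)
w = 130 (w = (10 + 0)*(14 - 1) = 10*13 = 130)
w*((3*(-1))*4) + 6 = 130*((3*(-1))*4) + 6 = 130*(-3*4) + 6 = 130*(-12) + 6 = -1560 + 6 = -1554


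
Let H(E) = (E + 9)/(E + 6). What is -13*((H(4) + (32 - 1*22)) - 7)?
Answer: -559/10 ≈ -55.900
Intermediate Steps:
H(E) = (9 + E)/(6 + E)
-13*((H(4) + (32 - 1*22)) - 7) = -13*(((9 + 4)/(6 + 4) + (32 - 1*22)) - 7) = -13*((13/10 + (32 - 22)) - 7) = -13*(((⅒)*13 + 10) - 7) = -13*((13/10 + 10) - 7) = -13*(113/10 - 7) = -13*43/10 = -559/10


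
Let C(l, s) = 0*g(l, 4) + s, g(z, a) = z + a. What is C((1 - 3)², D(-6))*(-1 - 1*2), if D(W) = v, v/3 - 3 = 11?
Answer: -126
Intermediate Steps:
v = 42 (v = 9 + 3*11 = 9 + 33 = 42)
D(W) = 42
g(z, a) = a + z
C(l, s) = s (C(l, s) = 0*(4 + l) + s = 0 + s = s)
C((1 - 3)², D(-6))*(-1 - 1*2) = 42*(-1 - 1*2) = 42*(-1 - 2) = 42*(-3) = -126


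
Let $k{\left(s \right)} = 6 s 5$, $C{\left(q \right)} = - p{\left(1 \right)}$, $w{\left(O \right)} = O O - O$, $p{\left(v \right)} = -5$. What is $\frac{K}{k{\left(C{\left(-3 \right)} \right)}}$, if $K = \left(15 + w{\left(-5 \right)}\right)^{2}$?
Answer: $\frac{27}{2} \approx 13.5$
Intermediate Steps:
$w{\left(O \right)} = O^{2} - O$
$C{\left(q \right)} = 5$ ($C{\left(q \right)} = \left(-1\right) \left(-5\right) = 5$)
$k{\left(s \right)} = 30 s$
$K = 2025$ ($K = \left(15 - 5 \left(-1 - 5\right)\right)^{2} = \left(15 - -30\right)^{2} = \left(15 + 30\right)^{2} = 45^{2} = 2025$)
$\frac{K}{k{\left(C{\left(-3 \right)} \right)}} = \frac{2025}{30 \cdot 5} = \frac{2025}{150} = 2025 \cdot \frac{1}{150} = \frac{27}{2}$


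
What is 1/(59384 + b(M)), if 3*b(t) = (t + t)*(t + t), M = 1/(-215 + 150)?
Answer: 12675/752692204 ≈ 1.6840e-5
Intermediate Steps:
M = -1/65 (M = 1/(-65) = -1/65 ≈ -0.015385)
b(t) = 4*t**2/3 (b(t) = ((t + t)*(t + t))/3 = ((2*t)*(2*t))/3 = (4*t**2)/3 = 4*t**2/3)
1/(59384 + b(M)) = 1/(59384 + 4*(-1/65)**2/3) = 1/(59384 + (4/3)*(1/4225)) = 1/(59384 + 4/12675) = 1/(752692204/12675) = 12675/752692204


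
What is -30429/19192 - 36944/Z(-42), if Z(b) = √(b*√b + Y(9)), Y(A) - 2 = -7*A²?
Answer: -30429/19192 - 36944/√(-565 - 42*I*√42) ≈ -329.96 - 1438.2*I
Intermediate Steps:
Y(A) = 2 - 7*A²
Z(b) = √(-565 + b^(3/2)) (Z(b) = √(b*√b + (2 - 7*9²)) = √(b^(3/2) + (2 - 7*81)) = √(b^(3/2) + (2 - 567)) = √(b^(3/2) - 565) = √(-565 + b^(3/2)))
-30429/19192 - 36944/Z(-42) = -30429/19192 - 36944/√(-565 + (-42)^(3/2)) = -30429*1/19192 - 36944/√(-565 - 42*I*√42) = -30429/19192 - 36944/√(-565 - 42*I*√42)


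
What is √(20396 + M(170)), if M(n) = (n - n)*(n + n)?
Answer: 2*√5099 ≈ 142.81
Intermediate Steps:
M(n) = 0 (M(n) = 0*(2*n) = 0)
√(20396 + M(170)) = √(20396 + 0) = √20396 = 2*√5099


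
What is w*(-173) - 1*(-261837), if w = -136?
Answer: 285365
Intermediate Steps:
w*(-173) - 1*(-261837) = -136*(-173) - 1*(-261837) = 23528 + 261837 = 285365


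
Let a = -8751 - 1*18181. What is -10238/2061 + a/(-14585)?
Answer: -93814378/30059685 ≈ -3.1209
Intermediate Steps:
a = -26932 (a = -8751 - 18181 = -26932)
-10238/2061 + a/(-14585) = -10238/2061 - 26932/(-14585) = -10238*1/2061 - 26932*(-1/14585) = -10238/2061 + 26932/14585 = -93814378/30059685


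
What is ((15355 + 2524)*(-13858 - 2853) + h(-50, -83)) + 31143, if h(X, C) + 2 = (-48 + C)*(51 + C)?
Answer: -298740636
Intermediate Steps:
h(X, C) = -2 + (-48 + C)*(51 + C)
((15355 + 2524)*(-13858 - 2853) + h(-50, -83)) + 31143 = ((15355 + 2524)*(-13858 - 2853) + (-2450 + (-83)² + 3*(-83))) + 31143 = (17879*(-16711) + (-2450 + 6889 - 249)) + 31143 = (-298775969 + 4190) + 31143 = -298771779 + 31143 = -298740636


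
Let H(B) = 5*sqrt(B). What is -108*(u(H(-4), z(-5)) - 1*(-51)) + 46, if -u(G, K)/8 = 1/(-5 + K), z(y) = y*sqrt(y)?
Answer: (-5462*sqrt(5) + 28174*I/5)/(sqrt(5) - I) ≈ -5490.8 + 64.399*I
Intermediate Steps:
z(y) = y**(3/2)
u(G, K) = -8/(-5 + K)
-108*(u(H(-4), z(-5)) - 1*(-51)) + 46 = -108*(-8/(-5 + (-5)**(3/2)) - 1*(-51)) + 46 = -108*(-8/(-5 - 5*I*sqrt(5)) + 51) + 46 = -108*(51 - 8/(-5 - 5*I*sqrt(5))) + 46 = (-5508 + 864/(-5 - 5*I*sqrt(5))) + 46 = -5462 + 864/(-5 - 5*I*sqrt(5))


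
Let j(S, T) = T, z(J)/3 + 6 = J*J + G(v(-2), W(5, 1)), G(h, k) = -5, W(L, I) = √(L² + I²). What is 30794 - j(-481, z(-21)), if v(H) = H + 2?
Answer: 29504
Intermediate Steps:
v(H) = 2 + H
W(L, I) = √(I² + L²)
z(J) = -33 + 3*J² (z(J) = -18 + 3*(J*J - 5) = -18 + 3*(J² - 5) = -18 + 3*(-5 + J²) = -18 + (-15 + 3*J²) = -33 + 3*J²)
30794 - j(-481, z(-21)) = 30794 - (-33 + 3*(-21)²) = 30794 - (-33 + 3*441) = 30794 - (-33 + 1323) = 30794 - 1*1290 = 30794 - 1290 = 29504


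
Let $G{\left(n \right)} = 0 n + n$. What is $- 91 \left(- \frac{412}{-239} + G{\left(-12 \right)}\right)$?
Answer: $\frac{223496}{239} \approx 935.13$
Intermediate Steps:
$G{\left(n \right)} = n$ ($G{\left(n \right)} = 0 + n = n$)
$- 91 \left(- \frac{412}{-239} + G{\left(-12 \right)}\right) = - 91 \left(- \frac{412}{-239} - 12\right) = - 91 \left(\left(-412\right) \left(- \frac{1}{239}\right) - 12\right) = - 91 \left(\frac{412}{239} - 12\right) = \left(-91\right) \left(- \frac{2456}{239}\right) = \frac{223496}{239}$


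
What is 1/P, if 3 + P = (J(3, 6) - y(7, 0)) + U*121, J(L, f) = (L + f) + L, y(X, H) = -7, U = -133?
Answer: -1/16077 ≈ -6.2201e-5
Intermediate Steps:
J(L, f) = f + 2*L
P = -16077 (P = -3 + (((6 + 2*3) - 1*(-7)) - 133*121) = -3 + (((6 + 6) + 7) - 16093) = -3 + ((12 + 7) - 16093) = -3 + (19 - 16093) = -3 - 16074 = -16077)
1/P = 1/(-16077) = -1/16077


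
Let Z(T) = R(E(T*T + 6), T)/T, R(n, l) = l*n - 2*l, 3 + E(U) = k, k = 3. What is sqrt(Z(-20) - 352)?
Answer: I*sqrt(354) ≈ 18.815*I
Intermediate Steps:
E(U) = 0 (E(U) = -3 + 3 = 0)
R(n, l) = -2*l + l*n
Z(T) = -2 (Z(T) = (T*(-2 + 0))/T = (T*(-2))/T = (-2*T)/T = -2)
sqrt(Z(-20) - 352) = sqrt(-2 - 352) = sqrt(-354) = I*sqrt(354)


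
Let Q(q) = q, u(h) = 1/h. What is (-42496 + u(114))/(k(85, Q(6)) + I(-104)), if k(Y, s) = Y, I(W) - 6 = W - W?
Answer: -4844543/10374 ≈ -466.99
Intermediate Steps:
I(W) = 6 (I(W) = 6 + (W - W) = 6 + 0 = 6)
(-42496 + u(114))/(k(85, Q(6)) + I(-104)) = (-42496 + 1/114)/(85 + 6) = (-42496 + 1/114)/91 = -4844543/114*1/91 = -4844543/10374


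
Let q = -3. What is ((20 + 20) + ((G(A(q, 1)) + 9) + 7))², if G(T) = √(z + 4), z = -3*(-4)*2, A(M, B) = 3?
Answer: 3164 + 224*√7 ≈ 3756.6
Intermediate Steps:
z = 24 (z = 12*2 = 24)
G(T) = 2*√7 (G(T) = √(24 + 4) = √28 = 2*√7)
((20 + 20) + ((G(A(q, 1)) + 9) + 7))² = ((20 + 20) + ((2*√7 + 9) + 7))² = (40 + ((9 + 2*√7) + 7))² = (40 + (16 + 2*√7))² = (56 + 2*√7)²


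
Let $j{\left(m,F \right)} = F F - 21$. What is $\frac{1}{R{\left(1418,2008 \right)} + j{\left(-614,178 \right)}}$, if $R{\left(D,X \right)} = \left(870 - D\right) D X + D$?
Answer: $- \frac{1}{1560311431} \approx -6.409 \cdot 10^{-10}$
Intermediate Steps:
$j{\left(m,F \right)} = -21 + F^{2}$ ($j{\left(m,F \right)} = F^{2} - 21 = -21 + F^{2}$)
$R{\left(D,X \right)} = D + D X \left(870 - D\right)$ ($R{\left(D,X \right)} = D \left(870 - D\right) X + D = D X \left(870 - D\right) + D = D + D X \left(870 - D\right)$)
$\frac{1}{R{\left(1418,2008 \right)} + j{\left(-614,178 \right)}} = \frac{1}{1418 \left(1 + 870 \cdot 2008 - 1418 \cdot 2008\right) - \left(21 - 178^{2}\right)} = \frac{1}{1418 \left(1 + 1746960 - 2847344\right) + \left(-21 + 31684\right)} = \frac{1}{1418 \left(-1100383\right) + 31663} = \frac{1}{-1560343094 + 31663} = \frac{1}{-1560311431} = - \frac{1}{1560311431}$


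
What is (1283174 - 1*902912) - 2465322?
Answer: -2085060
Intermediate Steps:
(1283174 - 1*902912) - 2465322 = (1283174 - 902912) - 2465322 = 380262 - 2465322 = -2085060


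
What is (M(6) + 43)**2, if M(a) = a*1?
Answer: 2401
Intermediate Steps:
M(a) = a
(M(6) + 43)**2 = (6 + 43)**2 = 49**2 = 2401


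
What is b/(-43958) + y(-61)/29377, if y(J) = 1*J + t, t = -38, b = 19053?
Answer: -564071823/1291354166 ≈ -0.43681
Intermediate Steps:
y(J) = -38 + J (y(J) = 1*J - 38 = J - 38 = -38 + J)
b/(-43958) + y(-61)/29377 = 19053/(-43958) + (-38 - 61)/29377 = 19053*(-1/43958) - 99*1/29377 = -19053/43958 - 99/29377 = -564071823/1291354166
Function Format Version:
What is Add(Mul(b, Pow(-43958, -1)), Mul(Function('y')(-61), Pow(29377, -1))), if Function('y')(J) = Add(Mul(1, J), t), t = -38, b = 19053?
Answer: Rational(-564071823, 1291354166) ≈ -0.43681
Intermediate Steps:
Function('y')(J) = Add(-38, J) (Function('y')(J) = Add(Mul(1, J), -38) = Add(J, -38) = Add(-38, J))
Add(Mul(b, Pow(-43958, -1)), Mul(Function('y')(-61), Pow(29377, -1))) = Add(Mul(19053, Pow(-43958, -1)), Mul(Add(-38, -61), Pow(29377, -1))) = Add(Mul(19053, Rational(-1, 43958)), Mul(-99, Rational(1, 29377))) = Add(Rational(-19053, 43958), Rational(-99, 29377)) = Rational(-564071823, 1291354166)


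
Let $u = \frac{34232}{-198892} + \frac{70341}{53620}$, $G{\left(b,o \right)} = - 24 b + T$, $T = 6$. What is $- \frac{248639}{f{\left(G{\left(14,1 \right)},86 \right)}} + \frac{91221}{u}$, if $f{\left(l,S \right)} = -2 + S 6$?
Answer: $\frac{124253694526420903}{1561884389662} \approx 79554.0$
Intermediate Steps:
$G{\left(b,o \right)} = 6 - 24 b$ ($G{\left(b,o \right)} = - 24 b + 6 = 6 - 24 b$)
$f{\left(l,S \right)} = -2 + 6 S$
$u = \frac{3038685583}{2666147260}$ ($u = 34232 \left(- \frac{1}{198892}\right) + 70341 \cdot \frac{1}{53620} = - \frac{8558}{49723} + \frac{70341}{53620} = \frac{3038685583}{2666147260} \approx 1.1397$)
$- \frac{248639}{f{\left(G{\left(14,1 \right)},86 \right)}} + \frac{91221}{u} = - \frac{248639}{-2 + 6 \cdot 86} + \frac{91221}{\frac{3038685583}{2666147260}} = - \frac{248639}{-2 + 516} + 91221 \cdot \frac{2666147260}{3038685583} = - \frac{248639}{514} + \frac{243208619204460}{3038685583} = \frac{124253694526420903}{1561884389662}$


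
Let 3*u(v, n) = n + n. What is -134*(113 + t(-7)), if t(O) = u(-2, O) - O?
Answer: -46364/3 ≈ -15455.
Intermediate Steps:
u(v, n) = 2*n/3 (u(v, n) = (n + n)/3 = (2*n)/3 = 2*n/3)
t(O) = -O/3 (t(O) = 2*O/3 - O = -O/3)
-134*(113 + t(-7)) = -134*(113 - 1/3*(-7)) = -134*(113 + 7/3) = -134*346/3 = -46364/3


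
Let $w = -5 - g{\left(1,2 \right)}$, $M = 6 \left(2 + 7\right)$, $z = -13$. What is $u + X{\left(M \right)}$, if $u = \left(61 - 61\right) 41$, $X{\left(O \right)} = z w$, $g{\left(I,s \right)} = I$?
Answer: $78$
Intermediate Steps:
$M = 54$ ($M = 6 \cdot 9 = 54$)
$w = -6$ ($w = -5 - 1 = -6$)
$X{\left(O \right)} = 78$ ($X{\left(O \right)} = \left(-13\right) \left(-6\right) = 78$)
$u = 0$ ($u = 0 \cdot 41 = 0$)
$u + X{\left(M \right)} = 0 + 78 = 78$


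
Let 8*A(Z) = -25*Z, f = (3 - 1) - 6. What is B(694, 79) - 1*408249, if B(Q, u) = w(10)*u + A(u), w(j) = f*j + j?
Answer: -3286927/8 ≈ -4.1087e+5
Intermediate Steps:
f = -4 (f = 2 - 6 = -4)
w(j) = -3*j (w(j) = -4*j + j = -3*j)
A(Z) = -25*Z/8 (A(Z) = (-25*Z)/8 = -25*Z/8)
B(Q, u) = -265*u/8 (B(Q, u) = (-3*10)*u - 25*u/8 = -30*u - 25*u/8 = -265*u/8)
B(694, 79) - 1*408249 = -265/8*79 - 1*408249 = -20935/8 - 408249 = -3286927/8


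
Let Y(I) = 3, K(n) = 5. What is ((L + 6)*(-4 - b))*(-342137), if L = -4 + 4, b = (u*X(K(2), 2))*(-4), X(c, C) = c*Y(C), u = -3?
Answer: 377719248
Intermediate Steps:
X(c, C) = 3*c (X(c, C) = c*3 = 3*c)
b = 180 (b = -9*5*(-4) = -3*15*(-4) = -45*(-4) = 180)
L = 0
((L + 6)*(-4 - b))*(-342137) = ((0 + 6)*(-4 - 1*180))*(-342137) = (6*(-4 - 180))*(-342137) = (6*(-184))*(-342137) = -1104*(-342137) = 377719248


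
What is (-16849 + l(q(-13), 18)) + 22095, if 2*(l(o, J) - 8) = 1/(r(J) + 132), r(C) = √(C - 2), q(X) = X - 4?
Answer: 1429089/272 ≈ 5254.0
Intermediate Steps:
q(X) = -4 + X
r(C) = √(-2 + C)
l(o, J) = 8 + 1/(2*(132 + √(-2 + J))) (l(o, J) = 8 + 1/(2*(√(-2 + J) + 132)) = 8 + 1/(2*(132 + √(-2 + J))))
(-16849 + l(q(-13), 18)) + 22095 = (-16849 + (2113 + 16*√(-2 + 18))/(2*(132 + √(-2 + 18)))) + 22095 = (-16849 + (2113 + 16*√16)/(2*(132 + √16))) + 22095 = (-16849 + (2113 + 16*4)/(2*(132 + 4))) + 22095 = (-16849 + (½)*(2113 + 64)/136) + 22095 = (-16849 + (½)*(1/136)*2177) + 22095 = (-16849 + 2177/272) + 22095 = -4580751/272 + 22095 = 1429089/272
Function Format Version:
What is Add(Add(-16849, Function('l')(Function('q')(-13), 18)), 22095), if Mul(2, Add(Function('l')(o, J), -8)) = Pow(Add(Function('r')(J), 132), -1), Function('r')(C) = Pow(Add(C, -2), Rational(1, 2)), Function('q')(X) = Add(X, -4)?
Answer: Rational(1429089, 272) ≈ 5254.0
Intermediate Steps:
Function('q')(X) = Add(-4, X)
Function('r')(C) = Pow(Add(-2, C), Rational(1, 2))
Function('l')(o, J) = Add(8, Mul(Rational(1, 2), Pow(Add(132, Pow(Add(-2, J), Rational(1, 2))), -1))) (Function('l')(o, J) = Add(8, Mul(Rational(1, 2), Pow(Add(Pow(Add(-2, J), Rational(1, 2)), 132), -1))) = Add(8, Mul(Rational(1, 2), Pow(Add(132, Pow(Add(-2, J), Rational(1, 2))), -1))))
Add(Add(-16849, Function('l')(Function('q')(-13), 18)), 22095) = Add(Add(-16849, Mul(Rational(1, 2), Pow(Add(132, Pow(Add(-2, 18), Rational(1, 2))), -1), Add(2113, Mul(16, Pow(Add(-2, 18), Rational(1, 2)))))), 22095) = Add(Add(-16849, Mul(Rational(1, 2), Pow(Add(132, Pow(16, Rational(1, 2))), -1), Add(2113, Mul(16, Pow(16, Rational(1, 2)))))), 22095) = Add(Add(-16849, Mul(Rational(1, 2), Pow(Add(132, 4), -1), Add(2113, Mul(16, 4)))), 22095) = Add(Add(-16849, Mul(Rational(1, 2), Pow(136, -1), Add(2113, 64))), 22095) = Add(Add(-16849, Mul(Rational(1, 2), Rational(1, 136), 2177)), 22095) = Add(Add(-16849, Rational(2177, 272)), 22095) = Add(Rational(-4580751, 272), 22095) = Rational(1429089, 272)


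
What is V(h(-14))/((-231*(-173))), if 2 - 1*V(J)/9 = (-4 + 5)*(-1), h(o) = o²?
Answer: 9/13321 ≈ 0.00067563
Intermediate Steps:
V(J) = 27 (V(J) = 18 - 9*(-4 + 5)*(-1) = 18 - 9*(-1) = 18 + 9 = 27)
V(h(-14))/((-231*(-173))) = 27/((-231*(-173))) = 27/39963 = 27*(1/39963) = 9/13321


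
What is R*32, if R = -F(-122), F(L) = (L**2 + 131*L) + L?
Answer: 39040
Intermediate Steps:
F(L) = L**2 + 132*L
R = 1220 (R = -(-122)*(132 - 122) = -(-122)*10 = -1*(-1220) = 1220)
R*32 = 1220*32 = 39040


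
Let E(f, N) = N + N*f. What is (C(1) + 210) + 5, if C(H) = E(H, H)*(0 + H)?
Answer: 217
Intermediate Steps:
C(H) = H²*(1 + H) (C(H) = (H*(1 + H))*(0 + H) = (H*(1 + H))*H = H²*(1 + H))
(C(1) + 210) + 5 = (1²*(1 + 1) + 210) + 5 = (1*2 + 210) + 5 = (2 + 210) + 5 = 212 + 5 = 217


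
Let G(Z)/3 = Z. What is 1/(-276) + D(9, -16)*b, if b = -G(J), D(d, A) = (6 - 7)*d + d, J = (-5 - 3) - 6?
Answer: -1/276 ≈ -0.0036232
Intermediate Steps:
J = -14 (J = -8 - 6 = -14)
G(Z) = 3*Z
D(d, A) = 0 (D(d, A) = -d + d = 0)
b = 42 (b = -3*(-14) = -1*(-42) = 42)
1/(-276) + D(9, -16)*b = 1/(-276) + 0*42 = -1/276 + 0 = -1/276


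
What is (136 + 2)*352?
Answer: 48576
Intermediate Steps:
(136 + 2)*352 = 138*352 = 48576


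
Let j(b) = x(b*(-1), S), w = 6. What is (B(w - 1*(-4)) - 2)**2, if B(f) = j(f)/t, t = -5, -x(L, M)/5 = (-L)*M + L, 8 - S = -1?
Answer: 6084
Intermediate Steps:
S = 9 (S = 8 - 1*(-1) = 8 + 1 = 9)
x(L, M) = -5*L + 5*L*M (x(L, M) = -5*((-L)*M + L) = -5*(-L*M + L) = -5*(L - L*M) = -5*L + 5*L*M)
j(b) = -40*b (j(b) = 5*(b*(-1))*(-1 + 9) = 5*(-b)*8 = -40*b)
B(f) = 8*f (B(f) = -40*f/(-5) = -40*f*(-1/5) = 8*f)
(B(w - 1*(-4)) - 2)**2 = (8*(6 - 1*(-4)) - 2)**2 = (8*(6 + 4) - 2)**2 = (8*10 - 2)**2 = (80 - 2)**2 = 78**2 = 6084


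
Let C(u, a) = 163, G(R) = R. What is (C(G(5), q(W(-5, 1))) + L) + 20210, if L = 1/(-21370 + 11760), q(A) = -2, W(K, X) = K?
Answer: 195784529/9610 ≈ 20373.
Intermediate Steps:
L = -1/9610 (L = 1/(-9610) = -1/9610 ≈ -0.00010406)
(C(G(5), q(W(-5, 1))) + L) + 20210 = (163 - 1/9610) + 20210 = 1566429/9610 + 20210 = 195784529/9610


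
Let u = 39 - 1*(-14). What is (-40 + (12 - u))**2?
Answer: 6561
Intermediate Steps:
u = 53 (u = 39 + 14 = 53)
(-40 + (12 - u))**2 = (-40 + (12 - 1*53))**2 = (-40 + (12 - 53))**2 = (-40 - 41)**2 = (-81)**2 = 6561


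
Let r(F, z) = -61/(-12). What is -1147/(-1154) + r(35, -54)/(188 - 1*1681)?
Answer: 10239629/10337532 ≈ 0.99053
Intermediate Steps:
r(F, z) = 61/12 (r(F, z) = -61*(-1/12) = 61/12)
-1147/(-1154) + r(35, -54)/(188 - 1*1681) = -1147/(-1154) + 61/(12*(188 - 1*1681)) = -1147*(-1/1154) + 61/(12*(188 - 1681)) = 1147/1154 + (61/12)/(-1493) = 1147/1154 + (61/12)*(-1/1493) = 1147/1154 - 61/17916 = 10239629/10337532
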